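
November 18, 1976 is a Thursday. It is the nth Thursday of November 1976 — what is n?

Day 18 falls in week ⌈18/7⌉ of the month.
Days 1–7 hold the 1st Thursday, 8–14 the 2nd, 15–21 the 3rd, 22–28 the 4th, 29–31 the 5th.
18 is in the range for the 3rd.

3rd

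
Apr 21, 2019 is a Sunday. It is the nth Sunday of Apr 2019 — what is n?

3rd

Day 21 falls in week ⌈21/7⌉ of the month.
Days 1–7 hold the 1st Sunday, 8–14 the 2nd, 15–21 the 3rd, 22–28 the 4th, 29–31 the 5th.
21 is in the range for the 3rd.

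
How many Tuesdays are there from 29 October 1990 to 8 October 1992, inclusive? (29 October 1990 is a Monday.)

29 October 1990 is a Monday; the first Tuesday on or after it is 30 October 1990 (1 day later).
From 30 October 1990 to 8 October 1992: 62 + 365 + 282 = 709 days (rest of 1990, 1991, to 8 October 1992 in 1992).
709 ÷ 7 = 101 full weeks with remainder 2, so 101 more Tuesdays after the first → 102.

102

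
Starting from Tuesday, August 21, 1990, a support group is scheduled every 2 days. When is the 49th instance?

The 49th occurrence is 48 intervals after the first: 48 × 2 = 96 days after August 21, 1990.
August has 31 days — 10 days to the end of August leaves 86.
September has 30 days (56 left).
October has 31 days (25 left).
25 days into November → November 25, 1990.

November 25, 1990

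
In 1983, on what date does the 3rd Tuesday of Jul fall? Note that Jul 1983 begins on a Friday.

Jul 19, 1983

Jul 1983 begins on a Friday, so the first Tuesday is Jul 5 (4 days later).
The 3rd Tuesday is 2 weeks later: 5 + 14 = 19.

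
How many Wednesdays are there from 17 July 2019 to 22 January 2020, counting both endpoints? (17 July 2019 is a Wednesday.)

28

17 July 2019 is a Wednesday; the first Wednesday on or after it is 17 July 2019.
From 17 July 2019 to 22 January 2020: 14 + 31 + 30 + 31 + 30 + 31 + 22 = 189 days (rest of July, August, September, October, November, December, January).
189 ÷ 7 = 27 full weeks with remainder 0, so 27 more Wednesdays after the first → 28.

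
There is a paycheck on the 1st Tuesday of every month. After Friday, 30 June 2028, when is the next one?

4 July 2028

June 2028 starts on a Thursday, so its 1st Tuesday is 6 June 2028 (5 days in).
That is not after 30 June 2028, so look at July 2028.
July 2028 starts on a Saturday, so its 1st Tuesday is 4 July 2028 (3 days in).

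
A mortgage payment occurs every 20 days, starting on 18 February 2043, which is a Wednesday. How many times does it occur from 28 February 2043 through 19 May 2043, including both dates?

4

Occurrences land 20·i days after 18 February 2043 for i = 0, 1, 2, …
28 February 2043 is 10 days after the start; 10 ÷ 20 = 0 remainder 10; since the remainder is 10, round up to i = 1. First occurrence in the window: #2 on 10 March 2043 (1×20 = 20 days in).
19 May 2043 is 90 days after the start; 90 ÷ 20 = 4 remainder 10. Last occurrence in the window: #5 on 9 May 2043.
Occurrences #2 through #5: 4 in total.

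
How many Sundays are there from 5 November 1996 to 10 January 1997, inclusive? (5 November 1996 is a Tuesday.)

9

5 November 1996 is a Tuesday; the first Sunday on or after it is 10 November 1996 (5 days later).
From 10 November 1996 to 10 January 1997: 20 + 31 + 10 = 61 days (rest of November, December, January).
61 ÷ 7 = 8 full weeks with remainder 5, so 8 more Sundays after the first → 9.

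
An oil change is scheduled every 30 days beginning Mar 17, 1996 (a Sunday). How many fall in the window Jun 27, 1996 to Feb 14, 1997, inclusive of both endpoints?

8

Occurrences land 30·i days after Mar 17, 1996 for i = 0, 1, 2, …
Jun 27, 1996 is 102 days after the start; 102 ÷ 30 = 3 remainder 12; since the remainder is 12, round up to i = 4. First occurrence in the window: #5 on Jul 15, 1996 (4×30 = 120 days in).
Feb 14, 1997 is 334 days after the start; 334 ÷ 30 = 11 remainder 4. Last occurrence in the window: #12 on Feb 10, 1997.
Occurrences #5 through #12: 8 in total.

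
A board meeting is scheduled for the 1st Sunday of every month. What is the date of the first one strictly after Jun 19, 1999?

Jul 4, 1999

Jun 1999 starts on a Tuesday, so its 1st Sunday is Jun 6, 1999 (5 days in).
That is not after Jun 19, 1999, so look at Jul 1999.
Jul 1999 starts on a Thursday, so its 1st Sunday is Jul 4, 1999 (3 days in).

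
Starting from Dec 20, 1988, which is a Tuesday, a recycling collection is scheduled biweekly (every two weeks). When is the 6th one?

Feb 28, 1989

The 6th occurrence is 5 intervals after the first: 5 × 14 = 70 days after Dec 20, 1988.
Dec has 31 days — 11 days to the end of Dec leaves 59.
Jan has 31 days (28 left).
28 days into Feb → Feb 28, 1989.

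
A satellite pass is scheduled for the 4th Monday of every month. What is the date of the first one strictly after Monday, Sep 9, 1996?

Sep 1996 starts on a Sunday; its first Monday is the 2nd, so the 4th Monday is the 23rd — Sep 23, 1996.
Sep 23, 1996 is after Sep 9, 1996, so that is the next one.

Sep 23, 1996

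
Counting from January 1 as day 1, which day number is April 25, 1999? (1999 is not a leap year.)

115

Days in months before April: 31 + 28 + 31 = 90.
Plus 25 days into April → day 115.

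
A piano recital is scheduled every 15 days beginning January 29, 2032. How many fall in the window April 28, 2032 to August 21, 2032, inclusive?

8

Occurrences land 15·i days after January 29, 2032 for i = 0, 1, 2, …
April 28, 2032 is 90 days after the start; 90 ÷ 15 = 6 remainder 0. First occurrence in the window: #7 on April 28, 2032 (6×15 = 90 days in).
August 21, 2032 is 205 days after the start; 205 ÷ 15 = 13 remainder 10. Last occurrence in the window: #14 on August 11, 2032.
Occurrences #7 through #14: 8 in total.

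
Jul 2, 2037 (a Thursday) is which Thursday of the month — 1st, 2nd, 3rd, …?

1st

Day 2 falls in week ⌈2/7⌉ of the month.
Days 1–7 hold the 1st Thursday, 8–14 the 2nd, 15–21 the 3rd, 22–28 the 4th, 29–31 the 5th.
2 is in the range for the 1st.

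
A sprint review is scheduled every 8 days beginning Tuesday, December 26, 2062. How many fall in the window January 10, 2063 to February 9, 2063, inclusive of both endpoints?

Occurrences land 8·i days after December 26, 2062 for i = 0, 1, 2, …
January 10, 2063 is 15 days after the start; 15 ÷ 8 = 1 remainder 7; since the remainder is 7, round up to i = 2. First occurrence in the window: #3 on January 11, 2063 (2×8 = 16 days in).
February 9, 2063 is 45 days after the start; 45 ÷ 8 = 5 remainder 5. Last occurrence in the window: #6 on February 4, 2063.
Occurrences #3 through #6: 4 in total.

4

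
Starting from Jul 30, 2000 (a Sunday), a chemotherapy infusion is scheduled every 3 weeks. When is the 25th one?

The 25th occurrence is 24 intervals after the first: 24 × 21 = 504 days after Jul 30, 2000.
Jul has 31 days — 1 day to the end of Jul leaves 503.
From end of Jul to end of 2000 is 153 days (350 left).
Jan has 31 days (319 left).
Feb has 28 days (291 left).
Mar has 31 days (260 left).
Apr has 30 days (230 left).
May has 31 days (199 left).
Jun has 30 days (169 left).
Jul has 31 days (138 left).
Aug has 31 days (107 left).
Sep has 30 days (77 left).
Oct has 31 days (46 left).
Nov has 30 days (16 left).
16 days into Dec → Dec 16, 2001.

Dec 16, 2001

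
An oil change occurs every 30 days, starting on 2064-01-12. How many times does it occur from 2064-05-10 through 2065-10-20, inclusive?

18

Occurrences land 30·i days after 2064-01-12 for i = 0, 1, 2, …
2064-05-10 is 119 days after the start; 119 ÷ 30 = 3 remainder 29; since the remainder is 29, round up to i = 4. First occurrence in the window: #5 on 2064-05-11 (4×30 = 120 days in).
2065-10-20 is 647 days after the start; 647 ÷ 30 = 21 remainder 17. Last occurrence in the window: #22 on 2065-10-03.
Occurrences #5 through #22: 18 in total.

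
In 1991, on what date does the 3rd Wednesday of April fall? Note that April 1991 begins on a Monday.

April 1991 begins on a Monday, so the first Wednesday is April 3 (2 days later).
The 3rd Wednesday is 2 weeks later: 3 + 14 = 17.

April 17, 1991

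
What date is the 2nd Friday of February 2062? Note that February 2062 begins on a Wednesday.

February 2062 begins on a Wednesday, so the first Friday is February 3 (2 days later).
The 2nd Friday is 1 weeks later: 3 + 7 = 10.

10 February 2062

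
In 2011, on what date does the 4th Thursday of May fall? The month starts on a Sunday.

May 2011 begins on a Sunday, so the first Thursday is May 5 (4 days later).
The 4th Thursday is 3 weeks later: 5 + 21 = 26.

May 26, 2011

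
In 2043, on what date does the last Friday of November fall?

27 November 2043

The first Friday of November 2043 is November 6.
November 2043 has 30 days. Adding weeks: 6, 13, 20, 27 — the last one ≤ 30 is the 27th.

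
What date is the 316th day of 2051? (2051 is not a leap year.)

12 November 2051

January has 31 days (316 − 31 = 285 remain).
February has 28 days (285 − 28 = 257 remain).
March has 31 days (257 − 31 = 226 remain).
April has 30 days (226 − 30 = 196 remain).
May has 31 days (196 − 31 = 165 remain).
June has 30 days (165 − 30 = 135 remain).
July has 31 days (135 − 31 = 104 remain).
August has 31 days (104 − 31 = 73 remain).
September has 30 days (73 − 30 = 43 remain).
October has 31 days (43 − 31 = 12 remain).
12 into November → November 12.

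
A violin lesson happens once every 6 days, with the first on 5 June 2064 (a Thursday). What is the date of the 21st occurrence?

The 21st occurrence is 20 intervals after the first: 20 × 6 = 120 days after 5 June 2064.
June has 30 days — 25 days to the end of June leaves 95.
July has 31 days (64 left).
August has 31 days (33 left).
September has 30 days (3 left).
3 days into October → 3 October 2064.

3 October 2064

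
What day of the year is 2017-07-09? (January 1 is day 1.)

Days in months before July: 31 + 28 + 31 + 30 + 31 + 30 = 181.
Plus 9 days into July → day 190.

190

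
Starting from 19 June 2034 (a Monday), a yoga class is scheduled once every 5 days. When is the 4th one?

4 July 2034

The 4th occurrence is 3 intervals after the first: 3 × 5 = 15 days after 19 June 2034.
June has 30 days — 11 days to the end of June leaves 4.
4 days into July → 4 July 2034.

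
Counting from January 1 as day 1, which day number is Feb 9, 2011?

40

Days in months before Feb: 31 = 31.
Plus 9 days into Feb → day 40.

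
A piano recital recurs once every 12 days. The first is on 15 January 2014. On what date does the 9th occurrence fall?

21 April 2014

The 9th occurrence is 8 intervals after the first: 8 × 12 = 96 days after 15 January 2014.
January has 31 days — 16 days to the end of January leaves 80.
February has 28 days (52 left).
March has 31 days (21 left).
21 days into April → 21 April 2014.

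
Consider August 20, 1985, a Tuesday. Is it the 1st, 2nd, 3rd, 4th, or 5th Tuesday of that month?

3rd

Day 20 falls in week ⌈20/7⌉ of the month.
Days 1–7 hold the 1st Tuesday, 8–14 the 2nd, 15–21 the 3rd, 22–28 the 4th, 29–31 the 5th.
20 is in the range for the 3rd.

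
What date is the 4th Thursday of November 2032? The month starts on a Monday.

2032-11-25

November 2032 begins on a Monday, so the first Thursday is November 4 (3 days later).
The 4th Thursday is 3 weeks later: 4 + 21 = 25.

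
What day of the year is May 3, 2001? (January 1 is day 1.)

123

Days in months before May: 31 + 28 + 31 + 30 = 120.
Plus 3 days into May → day 123.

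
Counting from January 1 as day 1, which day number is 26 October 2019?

299

Days in months before October: 31 + 28 + 31 + 30 + 31 + 30 + 31 + 31 + 30 = 273.
Plus 26 days into October → day 299.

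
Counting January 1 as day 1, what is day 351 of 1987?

January has 31 days (351 − 31 = 320 remain).
February has 28 days (320 − 28 = 292 remain).
March has 31 days (292 − 31 = 261 remain).
April has 30 days (261 − 30 = 231 remain).
May has 31 days (231 − 31 = 200 remain).
June has 30 days (200 − 30 = 170 remain).
July has 31 days (170 − 31 = 139 remain).
August has 31 days (139 − 31 = 108 remain).
September has 30 days (108 − 30 = 78 remain).
October has 31 days (78 − 31 = 47 remain).
November has 30 days (47 − 30 = 17 remain).
17 into December → December 17.

December 17, 1987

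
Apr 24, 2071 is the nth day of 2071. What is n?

Days in months before Apr: 31 + 28 + 31 = 90.
Plus 24 days into Apr → day 114.

114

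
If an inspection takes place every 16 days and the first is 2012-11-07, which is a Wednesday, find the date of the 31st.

2014-03-02

The 31st occurrence is 30 intervals after the first: 30 × 16 = 480 days after 2012-11-07.
November has 30 days — 23 days to the end of November leaves 457.
From end of November to end of 2012 is 31 days (426 left).
2013 has 365 days (61 left).
January has 31 days (30 left).
February has 28 days (2 left).
2 days into March → 2014-03-02.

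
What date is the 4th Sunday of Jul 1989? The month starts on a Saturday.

Jul 23, 1989

Jul 1989 begins on a Saturday, so the first Sunday is Jul 2 (1 day later).
The 4th Sunday is 3 weeks later: 2 + 21 = 23.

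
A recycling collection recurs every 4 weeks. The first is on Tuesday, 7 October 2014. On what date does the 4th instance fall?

30 December 2014

The 4th occurrence is 3 intervals after the first: 3 × 28 = 84 days after 7 October 2014.
October has 31 days — 24 days to the end of October leaves 60.
November has 30 days (30 left).
30 days into December → 30 December 2014.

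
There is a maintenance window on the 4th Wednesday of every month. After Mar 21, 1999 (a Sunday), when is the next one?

Mar 24, 1999

Mar 1999 starts on a Monday; its first Wednesday is the 3rd, so the 4th Wednesday is the 24th — Mar 24, 1999.
Mar 24, 1999 is after Mar 21, 1999, so that is the next one.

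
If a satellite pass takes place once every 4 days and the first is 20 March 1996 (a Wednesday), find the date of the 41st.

27 August 1996

The 41st occurrence is 40 intervals after the first: 40 × 4 = 160 days after 20 March 1996.
March has 31 days — 11 days to the end of March leaves 149.
April has 30 days (119 left).
May has 31 days (88 left).
June has 30 days (58 left).
July has 31 days (27 left).
27 days into August → 27 August 1996.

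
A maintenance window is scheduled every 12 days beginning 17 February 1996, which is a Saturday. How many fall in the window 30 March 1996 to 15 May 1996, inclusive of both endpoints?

4

Occurrences land 12·i days after 17 February 1996 for i = 0, 1, 2, …
30 March 1996 is 42 days after the start; 42 ÷ 12 = 3 remainder 6; since the remainder is 6, round up to i = 4. First occurrence in the window: #5 on 5 April 1996 (4×12 = 48 days in).
15 May 1996 is 88 days after the start; 88 ÷ 12 = 7 remainder 4. Last occurrence in the window: #8 on 11 May 1996.
Occurrences #5 through #8: 4 in total.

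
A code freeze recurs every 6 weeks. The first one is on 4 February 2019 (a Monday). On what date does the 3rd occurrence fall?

29 April 2019

The 3rd occurrence is 2 intervals after the first: 2 × 42 = 84 days after 4 February 2019.
February has 28 days — 24 days to the end of February leaves 60.
March has 31 days (29 left).
29 days into April → 29 April 2019.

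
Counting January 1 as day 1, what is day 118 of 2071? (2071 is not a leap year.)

Jan has 31 days (118 − 31 = 87 remain).
Feb has 28 days (87 − 28 = 59 remain).
Mar has 31 days (59 − 31 = 28 remain).
28 into Apr → Apr 28.

Apr 28, 2071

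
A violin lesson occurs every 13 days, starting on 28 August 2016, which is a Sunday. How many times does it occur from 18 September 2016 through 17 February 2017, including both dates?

12

Occurrences land 13·i days after 28 August 2016 for i = 0, 1, 2, …
18 September 2016 is 21 days after the start; 21 ÷ 13 = 1 remainder 8; since the remainder is 8, round up to i = 2. First occurrence in the window: #3 on 23 September 2016 (2×13 = 26 days in).
17 February 2017 is 173 days after the start; 173 ÷ 13 = 13 remainder 4. Last occurrence in the window: #14 on 13 February 2017.
Occurrences #3 through #14: 12 in total.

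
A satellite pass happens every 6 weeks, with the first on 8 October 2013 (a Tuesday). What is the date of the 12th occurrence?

The 12th occurrence is 11 intervals after the first: 11 × 42 = 462 days after 8 October 2013.
October has 31 days — 23 days to the end of October leaves 439.
From end of October to end of 2013 is 61 days (378 left).
2014 has 365 days (13 left).
13 days into January → 13 January 2015.

13 January 2015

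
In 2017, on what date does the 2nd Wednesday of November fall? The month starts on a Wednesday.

November 2017 begins on a Wednesday, so the first Wednesday is November 1.
The 2nd Wednesday is 1 weeks later: 1 + 7 = 8.

8 November 2017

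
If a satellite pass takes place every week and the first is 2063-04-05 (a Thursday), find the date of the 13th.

The 13th occurrence is 12 intervals after the first: 12 × 7 = 84 days after 2063-04-05.
April has 30 days — 25 days to the end of April leaves 59.
May has 31 days (28 left).
28 days into June → 2063-06-28.

2063-06-28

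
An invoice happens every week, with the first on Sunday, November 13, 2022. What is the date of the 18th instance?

March 12, 2023

The 18th occurrence is 17 intervals after the first: 17 × 7 = 119 days after November 13, 2022.
November has 30 days — 17 days to the end of November leaves 102.
December has 31 days (71 left).
January has 31 days (40 left).
February has 28 days (12 left).
12 days into March → March 12, 2023.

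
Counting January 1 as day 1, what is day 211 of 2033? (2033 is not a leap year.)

July 30, 2033

January has 31 days (211 − 31 = 180 remain).
February has 28 days (180 − 28 = 152 remain).
March has 31 days (152 − 31 = 121 remain).
April has 30 days (121 − 30 = 91 remain).
May has 31 days (91 − 31 = 60 remain).
June has 30 days (60 − 30 = 30 remain).
30 into July → July 30.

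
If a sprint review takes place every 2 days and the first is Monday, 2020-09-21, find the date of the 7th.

2020-10-03

The 7th occurrence is 6 intervals after the first: 6 × 2 = 12 days after 2020-09-21.
September has 30 days — 9 days to the end of September leaves 3.
3 days into October → 2020-10-03.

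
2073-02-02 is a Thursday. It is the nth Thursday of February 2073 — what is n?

1st

Day 2 falls in week ⌈2/7⌉ of the month.
Days 1–7 hold the 1st Thursday, 8–14 the 2nd, 15–21 the 3rd, 22–28 the 4th, 29–31 the 5th.
2 is in the range for the 1st.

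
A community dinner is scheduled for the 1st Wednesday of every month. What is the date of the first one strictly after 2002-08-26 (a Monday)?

2002-09-04

August 2002 starts on a Thursday, so its 1st Wednesday is 2002-08-07 (6 days in).
That is not after 2002-08-26, so look at September 2002.
September 2002 starts on a Sunday, so its 1st Wednesday is 2002-09-04 (3 days in).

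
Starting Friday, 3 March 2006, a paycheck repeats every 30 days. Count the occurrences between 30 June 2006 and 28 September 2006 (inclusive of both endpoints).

Occurrences land 30·i days after 3 March 2006 for i = 0, 1, 2, …
30 June 2006 is 119 days after the start; 119 ÷ 30 = 3 remainder 29; since the remainder is 29, round up to i = 4. First occurrence in the window: #5 on 1 July 2006 (4×30 = 120 days in).
28 September 2006 is 209 days after the start; 209 ÷ 30 = 6 remainder 29. Last occurrence in the window: #7 on 30 August 2006.
Occurrences #5 through #7: 3 in total.

3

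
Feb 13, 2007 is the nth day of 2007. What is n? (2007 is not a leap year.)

Days in months before Feb: 31 = 31.
Plus 13 days into Feb → day 44.

44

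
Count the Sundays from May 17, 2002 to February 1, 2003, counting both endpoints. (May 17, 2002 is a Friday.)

May 17, 2002 is a Friday; the first Sunday on or after it is May 19, 2002 (2 days later).
From May 19, 2002 to February 1, 2003: 12 + 30 + 31 + 31 + 30 + 31 + 30 + 31 + 31 + 1 = 258 days (rest of May, June, July, August, September, October, November, December, January, February).
258 ÷ 7 = 36 full weeks with remainder 6, so 36 more Sundays after the first → 37.

37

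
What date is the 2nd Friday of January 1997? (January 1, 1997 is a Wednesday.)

January 1997 begins on a Wednesday, so the first Friday is January 3 (2 days later).
The 2nd Friday is 1 weeks later: 3 + 7 = 10.

10 January 1997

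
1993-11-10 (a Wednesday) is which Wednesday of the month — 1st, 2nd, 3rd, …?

Day 10 falls in week ⌈10/7⌉ of the month.
Days 1–7 hold the 1st Wednesday, 8–14 the 2nd, 15–21 the 3rd, 22–28 the 4th, 29–31 the 5th.
10 is in the range for the 2nd.

2nd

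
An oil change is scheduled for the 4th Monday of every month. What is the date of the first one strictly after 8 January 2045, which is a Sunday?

23 January 2045

January 2045 starts on a Sunday; its first Monday is the 2nd, so the 4th Monday is the 23rd — 23 January 2045.
23 January 2045 is after 8 January 2045, so that is the next one.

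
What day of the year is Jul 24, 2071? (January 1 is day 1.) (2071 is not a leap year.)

205

Days in months before Jul: 31 + 28 + 31 + 30 + 31 + 30 = 181.
Plus 24 days into Jul → day 205.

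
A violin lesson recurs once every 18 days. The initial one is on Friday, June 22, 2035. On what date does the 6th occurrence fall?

September 20, 2035

The 6th occurrence is 5 intervals after the first: 5 × 18 = 90 days after June 22, 2035.
June has 30 days — 8 days to the end of June leaves 82.
July has 31 days (51 left).
August has 31 days (20 left).
20 days into September → September 20, 2035.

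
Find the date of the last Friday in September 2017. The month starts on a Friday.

September 2017 begins on a Friday, so the first Friday is September 1.
September 2017 has 30 days. Adding weeks: 1, 8, 15, 22, 29 — the last one ≤ 30 is the 29th.

2017-09-29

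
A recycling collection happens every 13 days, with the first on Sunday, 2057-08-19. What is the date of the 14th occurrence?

2058-02-04

The 14th occurrence is 13 intervals after the first: 13 × 13 = 169 days after 2057-08-19.
August has 31 days — 12 days to the end of August leaves 157.
September has 30 days (127 left).
October has 31 days (96 left).
November has 30 days (66 left).
December has 31 days (35 left).
January has 31 days (4 left).
4 days into February → 2058-02-04.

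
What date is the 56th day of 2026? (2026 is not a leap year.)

2026-02-25

January has 31 days (56 − 31 = 25 remain).
25 into February → February 25.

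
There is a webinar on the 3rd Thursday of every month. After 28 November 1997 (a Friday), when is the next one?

18 December 1997

November 1997 starts on a Saturday; its first Thursday is the 6th, so the 3rd Thursday is the 20th — 20 November 1997.
That is not after 28 November 1997, so look at December 1997.
December 1997 starts on a Monday; its first Thursday is the 4th, so the 3rd Thursday is the 18th — 18 December 1997.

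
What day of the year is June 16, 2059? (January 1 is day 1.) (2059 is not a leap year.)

Days in months before June: 31 + 28 + 31 + 30 + 31 = 151.
Plus 16 days into June → day 167.

167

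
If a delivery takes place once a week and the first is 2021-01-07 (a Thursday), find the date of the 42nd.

The 42nd occurrence is 41 intervals after the first: 41 × 7 = 287 days after 2021-01-07.
January has 31 days — 24 days to the end of January leaves 263.
February has 28 days (235 left).
March has 31 days (204 left).
April has 30 days (174 left).
May has 31 days (143 left).
June has 30 days (113 left).
July has 31 days (82 left).
August has 31 days (51 left).
September has 30 days (21 left).
21 days into October → 2021-10-21.

2021-10-21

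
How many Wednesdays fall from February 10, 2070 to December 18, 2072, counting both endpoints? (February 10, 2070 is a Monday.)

149

February 10, 2070 is a Monday; the first Wednesday on or after it is February 12, 2070 (2 days later).
From February 12, 2070 to December 18, 2072: 322 + 365 + 353 = 1040 days (rest of 2070, 2071, to December 18, 2072 in 2072).
1040 ÷ 7 = 148 full weeks with remainder 4, so 148 more Wednesdays after the first → 149.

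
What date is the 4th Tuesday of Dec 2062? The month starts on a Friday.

Dec 2062 begins on a Friday, so the first Tuesday is Dec 5 (4 days later).
The 4th Tuesday is 3 weeks later: 5 + 21 = 26.

Dec 26, 2062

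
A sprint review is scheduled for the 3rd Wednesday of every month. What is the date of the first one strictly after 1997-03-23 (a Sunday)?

1997-04-16

March 1997 starts on a Saturday; its first Wednesday is the 5th, so the 3rd Wednesday is the 19th — 1997-03-19.
That is not after 1997-03-23, so look at April 1997.
April 1997 starts on a Tuesday; its first Wednesday is the 2nd, so the 3rd Wednesday is the 16th — 1997-04-16.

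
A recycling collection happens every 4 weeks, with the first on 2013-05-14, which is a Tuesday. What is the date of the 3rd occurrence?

The 3rd occurrence is 2 intervals after the first: 2 × 28 = 56 days after 2013-05-14.
May has 31 days — 17 days to the end of May leaves 39.
June has 30 days (9 left).
9 days into July → 2013-07-09.

2013-07-09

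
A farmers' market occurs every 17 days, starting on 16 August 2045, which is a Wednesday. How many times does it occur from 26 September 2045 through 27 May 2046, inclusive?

14

Occurrences land 17·i days after 16 August 2045 for i = 0, 1, 2, …
26 September 2045 is 41 days after the start; 41 ÷ 17 = 2 remainder 7; since the remainder is 7, round up to i = 3. First occurrence in the window: #4 on 6 October 2045 (3×17 = 51 days in).
27 May 2046 is 284 days after the start; 284 ÷ 17 = 16 remainder 12. Last occurrence in the window: #17 on 15 May 2046.
Occurrences #4 through #17: 14 in total.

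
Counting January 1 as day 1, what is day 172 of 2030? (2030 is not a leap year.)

June 21, 2030

January has 31 days (172 − 31 = 141 remain).
February has 28 days (141 − 28 = 113 remain).
March has 31 days (113 − 31 = 82 remain).
April has 30 days (82 − 30 = 52 remain).
May has 31 days (52 − 31 = 21 remain).
21 into June → June 21.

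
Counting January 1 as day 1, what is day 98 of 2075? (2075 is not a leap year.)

January has 31 days (98 − 31 = 67 remain).
February has 28 days (67 − 28 = 39 remain).
March has 31 days (39 − 31 = 8 remain).
8 into April → April 8.

2075-04-08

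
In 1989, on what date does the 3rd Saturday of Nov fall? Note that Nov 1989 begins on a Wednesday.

Nov 1989 begins on a Wednesday, so the first Saturday is Nov 4 (3 days later).
The 3rd Saturday is 2 weeks later: 4 + 14 = 18.

Nov 18, 1989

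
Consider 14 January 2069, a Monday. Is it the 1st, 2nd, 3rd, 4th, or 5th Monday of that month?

2nd

Day 14 falls in week ⌈14/7⌉ of the month.
Days 1–7 hold the 1st Monday, 8–14 the 2nd, 15–21 the 3rd, 22–28 the 4th, 29–31 the 5th.
14 is in the range for the 2nd.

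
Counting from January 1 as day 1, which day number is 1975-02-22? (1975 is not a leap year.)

53

Days in months before February: 31 = 31.
Plus 22 days into February → day 53.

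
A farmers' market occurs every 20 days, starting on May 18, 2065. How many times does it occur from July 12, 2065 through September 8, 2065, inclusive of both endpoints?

3

Occurrences land 20·i days after May 18, 2065 for i = 0, 1, 2, …
July 12, 2065 is 55 days after the start; 55 ÷ 20 = 2 remainder 15; since the remainder is 15, round up to i = 3. First occurrence in the window: #4 on July 17, 2065 (3×20 = 60 days in).
September 8, 2065 is 113 days after the start; 113 ÷ 20 = 5 remainder 13. Last occurrence in the window: #6 on August 26, 2065.
Occurrences #4 through #6: 3 in total.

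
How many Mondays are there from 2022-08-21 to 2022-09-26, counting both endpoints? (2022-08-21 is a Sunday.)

2022-08-21 is a Sunday; the first Monday on or after it is 2022-08-22 (1 day later).
From 2022-08-22 to 2022-09-26: 9 + 26 = 35 days (rest of August, September).
35 ÷ 7 = 5 full weeks with remainder 0, so 5 more Mondays after the first → 6.

6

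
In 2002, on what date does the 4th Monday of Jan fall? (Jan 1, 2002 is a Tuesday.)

Jan 2002 begins on a Tuesday, so the first Monday is Jan 7 (6 days later).
The 4th Monday is 3 weeks later: 7 + 21 = 28.

Jan 28, 2002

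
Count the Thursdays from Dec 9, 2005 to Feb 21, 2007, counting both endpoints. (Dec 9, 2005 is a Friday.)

Dec 9, 2005 is a Friday; the first Thursday on or after it is Dec 15, 2005 (6 days later).
From Dec 15, 2005 to Feb 21, 2007: 16 + 365 + 52 = 433 days (rest of 2005, 2006, to Feb 21, 2007 in 2007).
433 ÷ 7 = 61 full weeks with remainder 6, so 61 more Thursdays after the first → 62.

62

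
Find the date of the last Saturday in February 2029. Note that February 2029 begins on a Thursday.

24 February 2029

February 2029 begins on a Thursday, so the first Saturday is February 3 (2 days later).
February 2029 has 28 days. Adding weeks: 3, 10, 17, 24 — the last one ≤ 28 is the 24th.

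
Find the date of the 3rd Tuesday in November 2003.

November 2003 begins on a Saturday, so the first Tuesday is November 4 (3 days later).
The 3rd Tuesday is 2 weeks later: 4 + 14 = 18.

November 18, 2003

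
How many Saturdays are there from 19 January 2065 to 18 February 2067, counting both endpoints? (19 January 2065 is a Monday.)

19 January 2065 is a Monday; the first Saturday on or after it is 24 January 2065 (5 days later).
From 24 January 2065 to 18 February 2067: 341 + 365 + 49 = 755 days (rest of 2065, 2066, to 18 February 2067 in 2067).
755 ÷ 7 = 107 full weeks with remainder 6, so 107 more Saturdays after the first → 108.

108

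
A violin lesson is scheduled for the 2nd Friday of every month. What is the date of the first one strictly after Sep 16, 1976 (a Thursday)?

Oct 8, 1976

Sep 1976 starts on a Wednesday; its first Friday is the 3rd, so the 2nd Friday is the 10th — Sep 10, 1976.
That is not after Sep 16, 1976, so look at Oct 1976.
Oct 1976 starts on a Friday; its first Friday is the 1st, so the 2nd Friday is the 8th — Oct 8, 1976.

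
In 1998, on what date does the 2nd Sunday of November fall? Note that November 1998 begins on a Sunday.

November 1998 begins on a Sunday, so the first Sunday is November 1.
The 2nd Sunday is 1 weeks later: 1 + 7 = 8.

8 November 1998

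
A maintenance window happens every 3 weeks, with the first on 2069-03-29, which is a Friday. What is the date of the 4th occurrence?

2069-05-31

The 4th occurrence is 3 intervals after the first: 3 × 21 = 63 days after 2069-03-29.
March has 31 days — 2 days to the end of March leaves 61.
April has 30 days (31 left).
31 days into May → 2069-05-31.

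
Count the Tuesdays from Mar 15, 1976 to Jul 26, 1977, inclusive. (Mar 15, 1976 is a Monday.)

Mar 15, 1976 is a Monday; the first Tuesday on or after it is Mar 16, 1976 (1 day later).
From Mar 16, 1976 to Jul 26, 1977: 290 + 207 = 497 days (rest of 1976, to Jul 26, 1977 in 1977).
497 ÷ 7 = 71 full weeks with remainder 0, so 71 more Tuesdays after the first → 72.

72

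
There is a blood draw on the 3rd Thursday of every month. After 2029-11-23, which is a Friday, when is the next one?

2029-12-20

November 2029 starts on a Thursday; its first Thursday is the 1st, so the 3rd Thursday is the 15th — 2029-11-15.
That is not after 2029-11-23, so look at December 2029.
December 2029 starts on a Saturday; its first Thursday is the 6th, so the 3rd Thursday is the 20th — 2029-12-20.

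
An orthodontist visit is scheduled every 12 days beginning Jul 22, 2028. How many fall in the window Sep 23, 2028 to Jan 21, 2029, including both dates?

Occurrences land 12·i days after Jul 22, 2028 for i = 0, 1, 2, …
Sep 23, 2028 is 63 days after the start; 63 ÷ 12 = 5 remainder 3; since the remainder is 3, round up to i = 6. First occurrence in the window: #7 on Oct 2, 2028 (6×12 = 72 days in).
Jan 21, 2029 is 183 days after the start; 183 ÷ 12 = 15 remainder 3. Last occurrence in the window: #16 on Jan 18, 2029.
Occurrences #7 through #16: 10 in total.

10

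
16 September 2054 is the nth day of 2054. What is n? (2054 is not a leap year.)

Days in months before September: 31 + 28 + 31 + 30 + 31 + 30 + 31 + 31 = 243.
Plus 16 days into September → day 259.

259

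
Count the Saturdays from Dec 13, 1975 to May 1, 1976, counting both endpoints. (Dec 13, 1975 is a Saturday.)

Dec 13, 1975 is a Saturday; the first Saturday on or after it is Dec 13, 1975.
From Dec 13, 1975 to May 1, 1976: 18 + 31 + 29 + 31 + 30 + 1 = 140 days (rest of Dec, Jan, Feb, Mar, Apr, May).
140 ÷ 7 = 20 full weeks with remainder 0, so 20 more Saturdays after the first → 21.

21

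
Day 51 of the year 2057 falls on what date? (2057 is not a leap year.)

February 20, 2057

January has 31 days (51 − 31 = 20 remain).
20 into February → February 20.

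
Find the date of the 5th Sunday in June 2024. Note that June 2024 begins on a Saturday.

June 2024 begins on a Saturday, so the first Sunday is June 2 (1 day later).
The 5th Sunday is 4 weeks later: 2 + 28 = 30.

30 June 2024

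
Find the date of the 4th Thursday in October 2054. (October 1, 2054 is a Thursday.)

October 22, 2054

October 2054 begins on a Thursday, so the first Thursday is October 1.
The 4th Thursday is 3 weeks later: 1 + 21 = 22.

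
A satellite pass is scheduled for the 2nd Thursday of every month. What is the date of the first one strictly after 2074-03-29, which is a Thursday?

2074-04-12

March 2074 starts on a Thursday; its first Thursday is the 1st, so the 2nd Thursday is the 8th — 2074-03-08.
That is not after 2074-03-29, so look at April 2074.
April 2074 starts on a Sunday; its first Thursday is the 5th, so the 2nd Thursday is the 12th — 2074-04-12.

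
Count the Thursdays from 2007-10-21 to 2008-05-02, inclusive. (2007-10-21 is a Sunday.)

28

2007-10-21 is a Sunday; the first Thursday on or after it is 2007-10-25 (4 days later).
From 2007-10-25 to 2008-05-02: 6 + 30 + 31 + 31 + 29 + 31 + 30 + 2 = 190 days (rest of October, November, December, January, February, March, April, May).
190 ÷ 7 = 27 full weeks with remainder 1, so 27 more Thursdays after the first → 28.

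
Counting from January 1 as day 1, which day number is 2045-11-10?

Days in months before November: 31 + 28 + 31 + 30 + 31 + 30 + 31 + 31 + 30 + 31 = 304.
Plus 10 days into November → day 314.

314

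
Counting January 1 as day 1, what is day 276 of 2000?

Jan has 31 days (276 − 31 = 245 remain).
Feb has 29 days (245 − 29 = 216 remain).
Mar has 31 days (216 − 31 = 185 remain).
Apr has 30 days (185 − 30 = 155 remain).
May has 31 days (155 − 31 = 124 remain).
Jun has 30 days (124 − 30 = 94 remain).
Jul has 31 days (94 − 31 = 63 remain).
Aug has 31 days (63 − 31 = 32 remain).
Sep has 30 days (32 − 30 = 2 remain).
2 into Oct → Oct 2.

Oct 2, 2000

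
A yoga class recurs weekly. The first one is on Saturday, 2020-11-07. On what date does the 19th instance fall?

2021-03-13

The 19th occurrence is 18 intervals after the first: 18 × 7 = 126 days after 2020-11-07.
November has 30 days — 23 days to the end of November leaves 103.
December has 31 days (72 left).
January has 31 days (41 left).
February has 28 days (13 left).
13 days into March → 2021-03-13.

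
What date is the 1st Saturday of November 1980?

The first Saturday of November 1980 is November 1.

1980-11-01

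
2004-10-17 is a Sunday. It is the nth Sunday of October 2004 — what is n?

3rd

Day 17 falls in week ⌈17/7⌉ of the month.
Days 1–7 hold the 1st Sunday, 8–14 the 2nd, 15–21 the 3rd, 22–28 the 4th, 29–31 the 5th.
17 is in the range for the 3rd.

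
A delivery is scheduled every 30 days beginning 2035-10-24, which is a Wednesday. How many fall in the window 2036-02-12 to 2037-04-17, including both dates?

15

Occurrences land 30·i days after 2035-10-24 for i = 0, 1, 2, …
2036-02-12 is 111 days after the start; 111 ÷ 30 = 3 remainder 21; since the remainder is 21, round up to i = 4. First occurrence in the window: #5 on 2036-02-21 (4×30 = 120 days in).
2037-04-17 is 541 days after the start; 541 ÷ 30 = 18 remainder 1. Last occurrence in the window: #19 on 2037-04-16.
Occurrences #5 through #19: 15 in total.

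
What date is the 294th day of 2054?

January has 31 days (294 − 31 = 263 remain).
February has 28 days (263 − 28 = 235 remain).
March has 31 days (235 − 31 = 204 remain).
April has 30 days (204 − 30 = 174 remain).
May has 31 days (174 − 31 = 143 remain).
June has 30 days (143 − 30 = 113 remain).
July has 31 days (113 − 31 = 82 remain).
August has 31 days (82 − 31 = 51 remain).
September has 30 days (51 − 30 = 21 remain).
21 into October → October 21.

21 October 2054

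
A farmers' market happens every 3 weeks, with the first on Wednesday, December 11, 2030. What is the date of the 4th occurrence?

The 4th occurrence is 3 intervals after the first: 3 × 21 = 63 days after December 11, 2030.
December has 31 days — 20 days to the end of December leaves 43.
January has 31 days (12 left).
12 days into February → February 12, 2031.

February 12, 2031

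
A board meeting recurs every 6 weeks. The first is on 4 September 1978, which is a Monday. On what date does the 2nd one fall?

16 October 1978

The 2nd occurrence is 1 interval after the first: 1 × 42 = 42 days after 4 September 1978.
September has 30 days — 26 days to the end of September leaves 16.
16 days into October → 16 October 1978.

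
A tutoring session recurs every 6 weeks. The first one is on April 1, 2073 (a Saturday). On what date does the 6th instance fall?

October 28, 2073

The 6th occurrence is 5 intervals after the first: 5 × 42 = 210 days after April 1, 2073.
April has 30 days — 29 days to the end of April leaves 181.
May has 31 days (150 left).
June has 30 days (120 left).
July has 31 days (89 left).
August has 31 days (58 left).
September has 30 days (28 left).
28 days into October → October 28, 2073.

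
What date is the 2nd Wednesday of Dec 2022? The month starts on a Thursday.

Dec 2022 begins on a Thursday, so the first Wednesday is Dec 7 (6 days later).
The 2nd Wednesday is 1 weeks later: 7 + 7 = 14.

Dec 14, 2022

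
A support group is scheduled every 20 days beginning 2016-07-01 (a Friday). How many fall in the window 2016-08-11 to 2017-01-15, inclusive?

7

Occurrences land 20·i days after 2016-07-01 for i = 0, 1, 2, …
2016-08-11 is 41 days after the start; 41 ÷ 20 = 2 remainder 1; since the remainder is 1, round up to i = 3. First occurrence in the window: #4 on 2016-08-30 (3×20 = 60 days in).
2017-01-15 is 198 days after the start; 198 ÷ 20 = 9 remainder 18. Last occurrence in the window: #10 on 2016-12-28.
Occurrences #4 through #10: 7 in total.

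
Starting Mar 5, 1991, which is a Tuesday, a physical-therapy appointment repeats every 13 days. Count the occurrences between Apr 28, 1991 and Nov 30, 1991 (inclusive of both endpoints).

Occurrences land 13·i days after Mar 5, 1991 for i = 0, 1, 2, …
Apr 28, 1991 is 54 days after the start; 54 ÷ 13 = 4 remainder 2; since the remainder is 2, round up to i = 5. First occurrence in the window: #6 on May 9, 1991 (5×13 = 65 days in).
Nov 30, 1991 is 270 days after the start; 270 ÷ 13 = 20 remainder 10. Last occurrence in the window: #21 on Nov 20, 1991.
Occurrences #6 through #21: 16 in total.

16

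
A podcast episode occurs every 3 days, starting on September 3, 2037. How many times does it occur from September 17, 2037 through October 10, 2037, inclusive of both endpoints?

8

Occurrences land 3·i days after September 3, 2037 for i = 0, 1, 2, …
September 17, 2037 is 14 days after the start; 14 ÷ 3 = 4 remainder 2; since the remainder is 2, round up to i = 5. First occurrence in the window: #6 on September 18, 2037 (5×3 = 15 days in).
October 10, 2037 is 37 days after the start; 37 ÷ 3 = 12 remainder 1. Last occurrence in the window: #13 on October 9, 2037.
Occurrences #6 through #13: 8 in total.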